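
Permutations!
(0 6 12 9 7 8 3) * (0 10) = (0 6 12 9 7 8 3 10) = [6, 1, 2, 10, 4, 5, 12, 8, 3, 7, 0, 11, 9]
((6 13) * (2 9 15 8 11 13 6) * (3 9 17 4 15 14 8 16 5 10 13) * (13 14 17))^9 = (2 13)(3 8 10 16 4 9 11 14 5 15 17) = [0, 1, 13, 8, 9, 15, 6, 7, 10, 11, 16, 14, 12, 2, 5, 17, 4, 3]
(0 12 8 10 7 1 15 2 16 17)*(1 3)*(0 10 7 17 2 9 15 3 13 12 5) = (0 5)(1 3)(2 16)(7 13 12 8)(9 15)(10 17) = [5, 3, 16, 1, 4, 0, 6, 13, 7, 15, 17, 11, 8, 12, 14, 9, 2, 10]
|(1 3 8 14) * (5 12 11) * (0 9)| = |(0 9)(1 3 8 14)(5 12 11)| = 12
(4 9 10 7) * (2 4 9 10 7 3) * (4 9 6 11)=(2 9 7 6 11 4 10 3)=[0, 1, 9, 2, 10, 5, 11, 6, 8, 7, 3, 4]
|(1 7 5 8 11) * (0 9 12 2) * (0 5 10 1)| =21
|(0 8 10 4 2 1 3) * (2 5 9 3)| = 14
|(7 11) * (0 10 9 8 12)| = 10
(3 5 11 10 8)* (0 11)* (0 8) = (0 11 10)(3 5 8) = [11, 1, 2, 5, 4, 8, 6, 7, 3, 9, 0, 10]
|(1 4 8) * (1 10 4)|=3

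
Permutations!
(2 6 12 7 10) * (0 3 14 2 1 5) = (0 3 14 2 6 12 7 10 1 5) = [3, 5, 6, 14, 4, 0, 12, 10, 8, 9, 1, 11, 7, 13, 2]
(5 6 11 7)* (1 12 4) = (1 12 4)(5 6 11 7) = [0, 12, 2, 3, 1, 6, 11, 5, 8, 9, 10, 7, 4]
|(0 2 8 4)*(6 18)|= 4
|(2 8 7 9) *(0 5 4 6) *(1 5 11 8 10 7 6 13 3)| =20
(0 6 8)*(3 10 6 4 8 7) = (0 4 8)(3 10 6 7) = [4, 1, 2, 10, 8, 5, 7, 3, 0, 9, 6]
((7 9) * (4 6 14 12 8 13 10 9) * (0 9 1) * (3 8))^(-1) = (0 1 10 13 8 3 12 14 6 4 7 9) = [1, 10, 2, 12, 7, 5, 4, 9, 3, 0, 13, 11, 14, 8, 6]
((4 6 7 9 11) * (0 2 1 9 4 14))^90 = (14) = [0, 1, 2, 3, 4, 5, 6, 7, 8, 9, 10, 11, 12, 13, 14]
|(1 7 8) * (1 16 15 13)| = |(1 7 8 16 15 13)| = 6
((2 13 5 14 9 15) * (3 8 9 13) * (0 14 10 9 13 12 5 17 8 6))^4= [10, 1, 14, 12, 4, 2, 5, 7, 13, 6, 3, 11, 15, 17, 9, 0, 16, 8]= (0 10 3 12 15)(2 14 9 6 5)(8 13 17)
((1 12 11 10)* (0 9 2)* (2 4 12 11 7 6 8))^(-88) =(12)(1 10 11) =[0, 10, 2, 3, 4, 5, 6, 7, 8, 9, 11, 1, 12]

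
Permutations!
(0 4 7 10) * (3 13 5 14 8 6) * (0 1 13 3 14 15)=(0 4 7 10 1 13 5 15)(6 14 8)=[4, 13, 2, 3, 7, 15, 14, 10, 6, 9, 1, 11, 12, 5, 8, 0]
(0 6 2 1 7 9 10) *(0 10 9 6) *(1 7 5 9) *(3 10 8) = [0, 5, 7, 10, 4, 9, 2, 6, 3, 1, 8] = (1 5 9)(2 7 6)(3 10 8)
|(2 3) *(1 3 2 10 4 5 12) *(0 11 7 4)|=|(0 11 7 4 5 12 1 3 10)|=9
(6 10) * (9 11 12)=(6 10)(9 11 12)=[0, 1, 2, 3, 4, 5, 10, 7, 8, 11, 6, 12, 9]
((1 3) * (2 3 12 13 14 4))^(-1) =(1 3 2 4 14 13 12) =[0, 3, 4, 2, 14, 5, 6, 7, 8, 9, 10, 11, 1, 12, 13]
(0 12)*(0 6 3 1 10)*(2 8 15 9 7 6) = (0 12 2 8 15 9 7 6 3 1 10) = [12, 10, 8, 1, 4, 5, 3, 6, 15, 7, 0, 11, 2, 13, 14, 9]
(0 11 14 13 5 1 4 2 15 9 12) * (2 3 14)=(0 11 2 15 9 12)(1 4 3 14 13 5)=[11, 4, 15, 14, 3, 1, 6, 7, 8, 12, 10, 2, 0, 5, 13, 9]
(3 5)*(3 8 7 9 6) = (3 5 8 7 9 6) = [0, 1, 2, 5, 4, 8, 3, 9, 7, 6]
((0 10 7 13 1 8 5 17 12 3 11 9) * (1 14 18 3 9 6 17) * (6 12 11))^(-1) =(0 9 12 11 17 6 3 18 14 13 7 10)(1 5 8) =[9, 5, 2, 18, 4, 8, 3, 10, 1, 12, 0, 17, 11, 7, 13, 15, 16, 6, 14]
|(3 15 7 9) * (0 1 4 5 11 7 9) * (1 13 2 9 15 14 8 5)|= |(15)(0 13 2 9 3 14 8 5 11 7)(1 4)|= 10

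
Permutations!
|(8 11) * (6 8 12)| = 4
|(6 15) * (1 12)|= |(1 12)(6 15)|= 2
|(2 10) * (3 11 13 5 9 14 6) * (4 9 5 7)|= |(2 10)(3 11 13 7 4 9 14 6)|= 8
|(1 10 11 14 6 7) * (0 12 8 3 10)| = 10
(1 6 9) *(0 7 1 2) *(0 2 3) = [7, 6, 2, 0, 4, 5, 9, 1, 8, 3] = (0 7 1 6 9 3)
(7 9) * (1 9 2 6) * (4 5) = (1 9 7 2 6)(4 5) = [0, 9, 6, 3, 5, 4, 1, 2, 8, 7]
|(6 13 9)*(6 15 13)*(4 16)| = |(4 16)(9 15 13)| = 6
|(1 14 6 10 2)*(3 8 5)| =15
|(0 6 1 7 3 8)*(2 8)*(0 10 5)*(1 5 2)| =3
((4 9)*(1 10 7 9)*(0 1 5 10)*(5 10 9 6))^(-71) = (0 1)(4 10 7 6 5 9) = [1, 0, 2, 3, 10, 9, 5, 6, 8, 4, 7]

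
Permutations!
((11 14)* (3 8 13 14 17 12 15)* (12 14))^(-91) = (3 15 12 13 8)(11 14 17) = [0, 1, 2, 15, 4, 5, 6, 7, 3, 9, 10, 14, 13, 8, 17, 12, 16, 11]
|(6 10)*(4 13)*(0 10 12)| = 4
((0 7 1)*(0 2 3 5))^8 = (0 1 3)(2 5 7) = [1, 3, 5, 0, 4, 7, 6, 2]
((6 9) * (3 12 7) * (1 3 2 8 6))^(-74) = (1 6 2 12)(3 9 8 7) = [0, 6, 12, 9, 4, 5, 2, 3, 7, 8, 10, 11, 1]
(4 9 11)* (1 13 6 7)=[0, 13, 2, 3, 9, 5, 7, 1, 8, 11, 10, 4, 12, 6]=(1 13 6 7)(4 9 11)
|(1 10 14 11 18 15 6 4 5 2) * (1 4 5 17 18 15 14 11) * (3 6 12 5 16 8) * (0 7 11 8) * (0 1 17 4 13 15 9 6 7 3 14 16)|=210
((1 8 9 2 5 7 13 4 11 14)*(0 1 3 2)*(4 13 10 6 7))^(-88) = [0, 1, 4, 5, 14, 11, 10, 6, 8, 9, 7, 3, 12, 13, 2] = (2 4 14)(3 5 11)(6 10 7)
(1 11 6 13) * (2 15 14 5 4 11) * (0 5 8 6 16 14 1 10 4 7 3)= (0 5 7 3)(1 2 15)(4 11 16 14 8 6 13 10)= [5, 2, 15, 0, 11, 7, 13, 3, 6, 9, 4, 16, 12, 10, 8, 1, 14]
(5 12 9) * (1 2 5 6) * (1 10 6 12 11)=(1 2 5 11)(6 10)(9 12)=[0, 2, 5, 3, 4, 11, 10, 7, 8, 12, 6, 1, 9]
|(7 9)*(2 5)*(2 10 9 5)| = |(5 10 9 7)| = 4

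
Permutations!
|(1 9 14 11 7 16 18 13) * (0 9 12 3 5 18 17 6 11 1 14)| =|(0 9)(1 12 3 5 18 13 14)(6 11 7 16 17)| =70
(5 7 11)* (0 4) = [4, 1, 2, 3, 0, 7, 6, 11, 8, 9, 10, 5] = (0 4)(5 7 11)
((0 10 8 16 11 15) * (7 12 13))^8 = (0 8 11)(7 13 12)(10 16 15) = [8, 1, 2, 3, 4, 5, 6, 13, 11, 9, 16, 0, 7, 12, 14, 10, 15]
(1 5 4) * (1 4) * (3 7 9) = (1 5)(3 7 9) = [0, 5, 2, 7, 4, 1, 6, 9, 8, 3]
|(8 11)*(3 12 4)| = 6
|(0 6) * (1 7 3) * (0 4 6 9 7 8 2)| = |(0 9 7 3 1 8 2)(4 6)| = 14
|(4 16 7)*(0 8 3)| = |(0 8 3)(4 16 7)| = 3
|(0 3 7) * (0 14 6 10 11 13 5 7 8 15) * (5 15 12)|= |(0 3 8 12 5 7 14 6 10 11 13 15)|= 12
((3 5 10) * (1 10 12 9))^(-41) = (1 10 3 5 12 9) = [0, 10, 2, 5, 4, 12, 6, 7, 8, 1, 3, 11, 9]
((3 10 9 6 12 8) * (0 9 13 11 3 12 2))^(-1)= (0 2 6 9)(3 11 13 10)(8 12)= [2, 1, 6, 11, 4, 5, 9, 7, 12, 0, 3, 13, 8, 10]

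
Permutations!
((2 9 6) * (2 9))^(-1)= (6 9)= [0, 1, 2, 3, 4, 5, 9, 7, 8, 6]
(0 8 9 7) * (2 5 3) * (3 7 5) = [8, 1, 3, 2, 4, 7, 6, 0, 9, 5] = (0 8 9 5 7)(2 3)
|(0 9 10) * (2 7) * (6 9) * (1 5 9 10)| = 6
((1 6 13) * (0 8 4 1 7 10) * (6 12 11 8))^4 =(0 10 7 13 6)(1 4 8 11 12) =[10, 4, 2, 3, 8, 5, 0, 13, 11, 9, 7, 12, 1, 6]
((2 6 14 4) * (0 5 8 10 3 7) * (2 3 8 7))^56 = (0 7 5)(2 6 14 4 3) = [7, 1, 6, 2, 3, 0, 14, 5, 8, 9, 10, 11, 12, 13, 4]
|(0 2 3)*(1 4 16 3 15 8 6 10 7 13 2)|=|(0 1 4 16 3)(2 15 8 6 10 7 13)|=35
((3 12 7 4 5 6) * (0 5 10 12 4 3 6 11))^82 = (0 5 11)(3 10 7 4 12) = [5, 1, 2, 10, 12, 11, 6, 4, 8, 9, 7, 0, 3]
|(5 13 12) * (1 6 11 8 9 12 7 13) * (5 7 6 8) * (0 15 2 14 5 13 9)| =21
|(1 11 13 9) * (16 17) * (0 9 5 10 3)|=8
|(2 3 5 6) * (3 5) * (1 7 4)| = 3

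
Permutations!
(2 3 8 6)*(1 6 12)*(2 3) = [0, 6, 2, 8, 4, 5, 3, 7, 12, 9, 10, 11, 1] = (1 6 3 8 12)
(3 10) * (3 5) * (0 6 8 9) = (0 6 8 9)(3 10 5) = [6, 1, 2, 10, 4, 3, 8, 7, 9, 0, 5]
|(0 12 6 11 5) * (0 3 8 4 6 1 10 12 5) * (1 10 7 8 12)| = |(0 5 3 12 10 1 7 8 4 6 11)| = 11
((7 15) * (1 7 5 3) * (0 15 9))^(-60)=(0 3 9 5 7 15 1)=[3, 0, 2, 9, 4, 7, 6, 15, 8, 5, 10, 11, 12, 13, 14, 1]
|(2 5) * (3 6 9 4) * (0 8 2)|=|(0 8 2 5)(3 6 9 4)|=4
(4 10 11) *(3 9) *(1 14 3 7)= (1 14 3 9 7)(4 10 11)= [0, 14, 2, 9, 10, 5, 6, 1, 8, 7, 11, 4, 12, 13, 3]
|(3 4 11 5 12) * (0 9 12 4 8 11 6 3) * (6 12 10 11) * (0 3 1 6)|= |(0 9 10 11 5 4 12 3 8)(1 6)|= 18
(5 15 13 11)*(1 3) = [0, 3, 2, 1, 4, 15, 6, 7, 8, 9, 10, 5, 12, 11, 14, 13] = (1 3)(5 15 13 11)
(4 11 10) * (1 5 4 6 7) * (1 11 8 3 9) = (1 5 4 8 3 9)(6 7 11 10) = [0, 5, 2, 9, 8, 4, 7, 11, 3, 1, 6, 10]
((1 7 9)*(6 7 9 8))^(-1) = (1 9)(6 8 7) = [0, 9, 2, 3, 4, 5, 8, 6, 7, 1]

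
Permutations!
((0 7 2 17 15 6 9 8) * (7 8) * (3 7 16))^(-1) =[8, 1, 7, 16, 4, 5, 15, 3, 0, 6, 10, 11, 12, 13, 14, 17, 9, 2] =(0 8)(2 7 3 16 9 6 15 17)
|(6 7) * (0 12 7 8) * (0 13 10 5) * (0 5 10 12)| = 5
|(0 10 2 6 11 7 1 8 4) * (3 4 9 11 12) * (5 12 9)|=13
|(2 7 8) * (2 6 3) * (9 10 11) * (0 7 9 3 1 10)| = |(0 7 8 6 1 10 11 3 2 9)| = 10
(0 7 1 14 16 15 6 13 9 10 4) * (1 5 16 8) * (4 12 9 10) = [7, 14, 2, 3, 0, 16, 13, 5, 1, 4, 12, 11, 9, 10, 8, 6, 15] = (0 7 5 16 15 6 13 10 12 9 4)(1 14 8)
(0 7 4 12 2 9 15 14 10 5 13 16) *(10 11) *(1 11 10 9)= (0 7 4 12 2 1 11 9 15 14 10 5 13 16)= [7, 11, 1, 3, 12, 13, 6, 4, 8, 15, 5, 9, 2, 16, 10, 14, 0]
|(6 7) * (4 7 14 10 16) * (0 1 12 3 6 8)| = |(0 1 12 3 6 14 10 16 4 7 8)| = 11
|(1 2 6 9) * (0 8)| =4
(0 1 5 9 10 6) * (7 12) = (0 1 5 9 10 6)(7 12) = [1, 5, 2, 3, 4, 9, 0, 12, 8, 10, 6, 11, 7]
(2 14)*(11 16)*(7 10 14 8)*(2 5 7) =(2 8)(5 7 10 14)(11 16) =[0, 1, 8, 3, 4, 7, 6, 10, 2, 9, 14, 16, 12, 13, 5, 15, 11]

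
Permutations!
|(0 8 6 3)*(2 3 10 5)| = |(0 8 6 10 5 2 3)| = 7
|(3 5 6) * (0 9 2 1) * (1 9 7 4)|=12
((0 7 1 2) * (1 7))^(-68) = (7)(0 1 2) = [1, 2, 0, 3, 4, 5, 6, 7]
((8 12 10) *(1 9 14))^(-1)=(1 14 9)(8 10 12)=[0, 14, 2, 3, 4, 5, 6, 7, 10, 1, 12, 11, 8, 13, 9]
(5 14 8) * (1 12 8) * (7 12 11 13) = (1 11 13 7 12 8 5 14) = [0, 11, 2, 3, 4, 14, 6, 12, 5, 9, 10, 13, 8, 7, 1]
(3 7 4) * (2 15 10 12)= (2 15 10 12)(3 7 4)= [0, 1, 15, 7, 3, 5, 6, 4, 8, 9, 12, 11, 2, 13, 14, 10]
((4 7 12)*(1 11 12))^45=[0, 1, 2, 3, 4, 5, 6, 7, 8, 9, 10, 11, 12]=(12)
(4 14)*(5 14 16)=(4 16 5 14)=[0, 1, 2, 3, 16, 14, 6, 7, 8, 9, 10, 11, 12, 13, 4, 15, 5]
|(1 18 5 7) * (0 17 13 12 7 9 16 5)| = 21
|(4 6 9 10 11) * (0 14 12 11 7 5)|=|(0 14 12 11 4 6 9 10 7 5)|=10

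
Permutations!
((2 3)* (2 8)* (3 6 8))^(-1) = (2 8 6) = [0, 1, 8, 3, 4, 5, 2, 7, 6]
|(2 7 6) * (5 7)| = 4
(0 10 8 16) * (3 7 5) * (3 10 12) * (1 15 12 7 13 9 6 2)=(0 7 5 10 8 16)(1 15 12 3 13 9 6 2)=[7, 15, 1, 13, 4, 10, 2, 5, 16, 6, 8, 11, 3, 9, 14, 12, 0]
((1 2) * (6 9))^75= (1 2)(6 9)= [0, 2, 1, 3, 4, 5, 9, 7, 8, 6]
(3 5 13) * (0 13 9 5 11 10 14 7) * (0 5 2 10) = (0 13 3 11)(2 10 14 7 5 9) = [13, 1, 10, 11, 4, 9, 6, 5, 8, 2, 14, 0, 12, 3, 7]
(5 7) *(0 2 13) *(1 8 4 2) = (0 1 8 4 2 13)(5 7) = [1, 8, 13, 3, 2, 7, 6, 5, 4, 9, 10, 11, 12, 0]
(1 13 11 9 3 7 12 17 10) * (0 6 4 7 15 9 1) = (0 6 4 7 12 17 10)(1 13 11)(3 15 9) = [6, 13, 2, 15, 7, 5, 4, 12, 8, 3, 0, 1, 17, 11, 14, 9, 16, 10]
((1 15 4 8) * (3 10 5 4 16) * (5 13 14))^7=(1 5 10 15 4 13 16 8 14 3)=[0, 5, 2, 1, 13, 10, 6, 7, 14, 9, 15, 11, 12, 16, 3, 4, 8]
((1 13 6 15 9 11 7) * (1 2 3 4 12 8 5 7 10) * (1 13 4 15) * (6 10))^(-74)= [0, 11, 5, 7, 6, 12, 9, 8, 4, 3, 10, 15, 1, 13, 14, 2]= (1 11 15 2 5 12)(3 7 8 4 6 9)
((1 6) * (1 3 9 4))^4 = (1 4 9 3 6) = [0, 4, 2, 6, 9, 5, 1, 7, 8, 3]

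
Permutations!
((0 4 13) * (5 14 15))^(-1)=(0 13 4)(5 15 14)=[13, 1, 2, 3, 0, 15, 6, 7, 8, 9, 10, 11, 12, 4, 5, 14]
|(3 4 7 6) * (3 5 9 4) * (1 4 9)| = |(9)(1 4 7 6 5)| = 5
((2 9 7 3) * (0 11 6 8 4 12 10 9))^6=(0 10 11 9 6 7 8 3 4 2 12)=[10, 1, 12, 4, 2, 5, 7, 8, 3, 6, 11, 9, 0]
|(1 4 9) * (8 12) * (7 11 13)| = |(1 4 9)(7 11 13)(8 12)| = 6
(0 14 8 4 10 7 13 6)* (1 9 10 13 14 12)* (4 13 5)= (0 12 1 9 10 7 14 8 13 6)(4 5)= [12, 9, 2, 3, 5, 4, 0, 14, 13, 10, 7, 11, 1, 6, 8]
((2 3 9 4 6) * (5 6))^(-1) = (2 6 5 4 9 3) = [0, 1, 6, 2, 9, 4, 5, 7, 8, 3]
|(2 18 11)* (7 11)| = 4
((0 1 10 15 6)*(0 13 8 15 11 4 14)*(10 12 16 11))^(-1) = (0 14 4 11 16 12 1)(6 15 8 13) = [14, 0, 2, 3, 11, 5, 15, 7, 13, 9, 10, 16, 1, 6, 4, 8, 12]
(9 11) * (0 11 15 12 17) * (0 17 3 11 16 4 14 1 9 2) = [16, 9, 0, 11, 14, 5, 6, 7, 8, 15, 10, 2, 3, 13, 1, 12, 4, 17] = (17)(0 16 4 14 1 9 15 12 3 11 2)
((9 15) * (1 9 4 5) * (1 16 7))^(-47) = (1 15 5 7 9 4 16) = [0, 15, 2, 3, 16, 7, 6, 9, 8, 4, 10, 11, 12, 13, 14, 5, 1]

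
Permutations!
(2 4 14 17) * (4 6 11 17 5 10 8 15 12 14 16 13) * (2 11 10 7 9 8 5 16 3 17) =(2 6 10 5 7 9 8 15 12 14 16 13 4 3 17 11) =[0, 1, 6, 17, 3, 7, 10, 9, 15, 8, 5, 2, 14, 4, 16, 12, 13, 11]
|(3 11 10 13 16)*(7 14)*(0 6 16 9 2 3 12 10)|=|(0 6 16 12 10 13 9 2 3 11)(7 14)|=10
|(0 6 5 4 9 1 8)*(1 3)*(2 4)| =|(0 6 5 2 4 9 3 1 8)| =9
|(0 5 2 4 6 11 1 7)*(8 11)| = 9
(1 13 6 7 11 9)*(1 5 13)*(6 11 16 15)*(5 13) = (6 7 16 15)(9 13 11) = [0, 1, 2, 3, 4, 5, 7, 16, 8, 13, 10, 9, 12, 11, 14, 6, 15]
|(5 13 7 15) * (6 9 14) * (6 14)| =|(5 13 7 15)(6 9)| =4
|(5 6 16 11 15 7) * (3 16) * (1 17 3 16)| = 6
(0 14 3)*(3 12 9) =(0 14 12 9 3) =[14, 1, 2, 0, 4, 5, 6, 7, 8, 3, 10, 11, 9, 13, 12]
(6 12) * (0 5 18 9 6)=(0 5 18 9 6 12)=[5, 1, 2, 3, 4, 18, 12, 7, 8, 6, 10, 11, 0, 13, 14, 15, 16, 17, 9]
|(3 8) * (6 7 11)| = 6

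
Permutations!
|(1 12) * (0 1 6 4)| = 5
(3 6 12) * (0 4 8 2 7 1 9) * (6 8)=[4, 9, 7, 8, 6, 5, 12, 1, 2, 0, 10, 11, 3]=(0 4 6 12 3 8 2 7 1 9)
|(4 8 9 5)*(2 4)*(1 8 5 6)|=12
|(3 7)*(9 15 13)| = 6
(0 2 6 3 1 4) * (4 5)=(0 2 6 3 1 5 4)=[2, 5, 6, 1, 0, 4, 3]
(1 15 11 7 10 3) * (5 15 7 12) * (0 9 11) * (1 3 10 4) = [9, 7, 2, 3, 1, 15, 6, 4, 8, 11, 10, 12, 5, 13, 14, 0] = (0 9 11 12 5 15)(1 7 4)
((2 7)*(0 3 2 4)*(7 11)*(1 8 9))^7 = (0 3 2 11 7 4)(1 8 9) = [3, 8, 11, 2, 0, 5, 6, 4, 9, 1, 10, 7]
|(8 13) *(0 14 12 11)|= |(0 14 12 11)(8 13)|= 4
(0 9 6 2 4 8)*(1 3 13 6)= [9, 3, 4, 13, 8, 5, 2, 7, 0, 1, 10, 11, 12, 6]= (0 9 1 3 13 6 2 4 8)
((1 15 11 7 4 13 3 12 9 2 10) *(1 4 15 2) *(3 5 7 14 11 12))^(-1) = (1 9 12 15 7 5 13 4 10 2)(11 14) = [0, 9, 1, 3, 10, 13, 6, 5, 8, 12, 2, 14, 15, 4, 11, 7]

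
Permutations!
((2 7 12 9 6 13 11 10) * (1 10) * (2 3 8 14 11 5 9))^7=[0, 10, 7, 8, 4, 13, 9, 12, 14, 5, 3, 1, 2, 6, 11]=(1 10 3 8 14 11)(2 7 12)(5 13 6 9)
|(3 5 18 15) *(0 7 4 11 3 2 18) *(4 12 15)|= 10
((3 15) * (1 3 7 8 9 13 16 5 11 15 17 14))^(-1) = [0, 14, 2, 1, 4, 16, 6, 15, 7, 8, 10, 5, 12, 9, 17, 11, 13, 3] = (1 14 17 3)(5 16 13 9 8 7 15 11)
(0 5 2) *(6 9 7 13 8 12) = (0 5 2)(6 9 7 13 8 12) = [5, 1, 0, 3, 4, 2, 9, 13, 12, 7, 10, 11, 6, 8]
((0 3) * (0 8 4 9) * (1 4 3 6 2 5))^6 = [9, 5, 6, 3, 1, 2, 0, 7, 8, 4] = (0 9 4 1 5 2 6)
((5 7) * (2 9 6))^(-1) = (2 6 9)(5 7) = [0, 1, 6, 3, 4, 7, 9, 5, 8, 2]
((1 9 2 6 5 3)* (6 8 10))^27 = (1 8 5 9 10 3 2 6) = [0, 8, 6, 2, 4, 9, 1, 7, 5, 10, 3]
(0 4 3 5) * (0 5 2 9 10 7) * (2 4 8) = (0 8 2 9 10 7)(3 4) = [8, 1, 9, 4, 3, 5, 6, 0, 2, 10, 7]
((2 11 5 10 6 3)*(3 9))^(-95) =(2 10 3 5 9 11 6) =[0, 1, 10, 5, 4, 9, 2, 7, 8, 11, 3, 6]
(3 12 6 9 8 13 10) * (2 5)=(2 5)(3 12 6 9 8 13 10)=[0, 1, 5, 12, 4, 2, 9, 7, 13, 8, 3, 11, 6, 10]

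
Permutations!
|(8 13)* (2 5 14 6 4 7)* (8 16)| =6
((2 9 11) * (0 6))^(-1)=(0 6)(2 11 9)=[6, 1, 11, 3, 4, 5, 0, 7, 8, 2, 10, 9]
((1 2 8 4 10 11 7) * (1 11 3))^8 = [0, 8, 4, 2, 3, 5, 6, 7, 10, 9, 1, 11] = (11)(1 8 10)(2 4 3)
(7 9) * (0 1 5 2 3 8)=[1, 5, 3, 8, 4, 2, 6, 9, 0, 7]=(0 1 5 2 3 8)(7 9)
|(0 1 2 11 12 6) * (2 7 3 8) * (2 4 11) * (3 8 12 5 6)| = |(0 1 7 8 4 11 5 6)(3 12)| = 8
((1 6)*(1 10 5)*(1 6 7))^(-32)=[0, 1, 2, 3, 4, 6, 10, 7, 8, 9, 5]=(5 6 10)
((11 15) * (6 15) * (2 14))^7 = (2 14)(6 15 11) = [0, 1, 14, 3, 4, 5, 15, 7, 8, 9, 10, 6, 12, 13, 2, 11]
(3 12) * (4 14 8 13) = (3 12)(4 14 8 13) = [0, 1, 2, 12, 14, 5, 6, 7, 13, 9, 10, 11, 3, 4, 8]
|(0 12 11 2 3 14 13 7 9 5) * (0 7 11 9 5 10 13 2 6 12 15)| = 6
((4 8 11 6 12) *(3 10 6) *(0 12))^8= [0, 1, 2, 3, 4, 5, 6, 7, 8, 9, 10, 11, 12]= (12)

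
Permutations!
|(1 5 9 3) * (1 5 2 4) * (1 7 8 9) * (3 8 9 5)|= 7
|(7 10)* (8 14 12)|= |(7 10)(8 14 12)|= 6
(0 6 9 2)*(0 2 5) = (0 6 9 5) = [6, 1, 2, 3, 4, 0, 9, 7, 8, 5]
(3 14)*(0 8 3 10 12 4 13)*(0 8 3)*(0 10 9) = (0 3 14 9)(4 13 8 10 12) = [3, 1, 2, 14, 13, 5, 6, 7, 10, 0, 12, 11, 4, 8, 9]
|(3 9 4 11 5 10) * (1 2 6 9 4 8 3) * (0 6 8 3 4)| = 28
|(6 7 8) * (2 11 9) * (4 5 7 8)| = |(2 11 9)(4 5 7)(6 8)| = 6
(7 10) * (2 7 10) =(10)(2 7) =[0, 1, 7, 3, 4, 5, 6, 2, 8, 9, 10]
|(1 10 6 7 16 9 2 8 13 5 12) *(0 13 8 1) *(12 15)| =|(0 13 5 15 12)(1 10 6 7 16 9 2)| =35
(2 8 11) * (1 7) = (1 7)(2 8 11) = [0, 7, 8, 3, 4, 5, 6, 1, 11, 9, 10, 2]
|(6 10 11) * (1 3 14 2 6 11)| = 6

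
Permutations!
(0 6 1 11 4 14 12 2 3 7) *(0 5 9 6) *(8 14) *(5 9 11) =[0, 5, 3, 7, 8, 11, 1, 9, 14, 6, 10, 4, 2, 13, 12] =(1 5 11 4 8 14 12 2 3 7 9 6)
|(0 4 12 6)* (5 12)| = |(0 4 5 12 6)| = 5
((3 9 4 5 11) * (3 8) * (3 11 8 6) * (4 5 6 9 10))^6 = (3 4)(5 11)(6 10)(8 9) = [0, 1, 2, 4, 3, 11, 10, 7, 9, 8, 6, 5]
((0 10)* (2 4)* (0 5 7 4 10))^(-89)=(2 10 5 7 4)=[0, 1, 10, 3, 2, 7, 6, 4, 8, 9, 5]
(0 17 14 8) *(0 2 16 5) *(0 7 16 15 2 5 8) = (0 17 14)(2 15)(5 7 16 8) = [17, 1, 15, 3, 4, 7, 6, 16, 5, 9, 10, 11, 12, 13, 0, 2, 8, 14]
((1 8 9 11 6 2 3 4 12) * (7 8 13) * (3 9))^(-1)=(1 12 4 3 8 7 13)(2 6 11 9)=[0, 12, 6, 8, 3, 5, 11, 13, 7, 2, 10, 9, 4, 1]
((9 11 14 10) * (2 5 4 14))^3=(2 14 11 4 9 5 10)=[0, 1, 14, 3, 9, 10, 6, 7, 8, 5, 2, 4, 12, 13, 11]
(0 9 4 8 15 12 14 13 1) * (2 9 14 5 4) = (0 14 13 1)(2 9)(4 8 15 12 5) = [14, 0, 9, 3, 8, 4, 6, 7, 15, 2, 10, 11, 5, 1, 13, 12]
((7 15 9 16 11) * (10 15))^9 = (7 9)(10 16)(11 15) = [0, 1, 2, 3, 4, 5, 6, 9, 8, 7, 16, 15, 12, 13, 14, 11, 10]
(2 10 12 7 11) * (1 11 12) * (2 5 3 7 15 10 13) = (1 11 5 3 7 12 15 10)(2 13) = [0, 11, 13, 7, 4, 3, 6, 12, 8, 9, 1, 5, 15, 2, 14, 10]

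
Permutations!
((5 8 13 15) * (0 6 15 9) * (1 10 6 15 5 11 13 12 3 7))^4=(0 9 13 11 15)(1 8)(3 6)(5 7)(10 12)=[9, 8, 2, 6, 4, 7, 3, 5, 1, 13, 12, 15, 10, 11, 14, 0]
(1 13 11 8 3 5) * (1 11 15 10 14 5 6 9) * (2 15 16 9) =(1 13 16 9)(2 15 10 14 5 11 8 3 6) =[0, 13, 15, 6, 4, 11, 2, 7, 3, 1, 14, 8, 12, 16, 5, 10, 9]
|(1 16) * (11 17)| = |(1 16)(11 17)| = 2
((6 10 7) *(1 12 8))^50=(1 8 12)(6 7 10)=[0, 8, 2, 3, 4, 5, 7, 10, 12, 9, 6, 11, 1]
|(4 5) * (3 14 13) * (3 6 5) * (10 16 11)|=|(3 14 13 6 5 4)(10 16 11)|=6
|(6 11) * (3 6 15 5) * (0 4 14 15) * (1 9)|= |(0 4 14 15 5 3 6 11)(1 9)|= 8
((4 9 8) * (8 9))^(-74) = (9) = [0, 1, 2, 3, 4, 5, 6, 7, 8, 9]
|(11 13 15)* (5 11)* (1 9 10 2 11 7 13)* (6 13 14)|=30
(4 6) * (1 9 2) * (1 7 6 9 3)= (1 3)(2 7 6 4 9)= [0, 3, 7, 1, 9, 5, 4, 6, 8, 2]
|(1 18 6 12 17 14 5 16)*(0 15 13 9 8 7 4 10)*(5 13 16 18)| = 16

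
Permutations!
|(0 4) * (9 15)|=2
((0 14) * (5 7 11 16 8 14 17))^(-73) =[14, 1, 2, 3, 4, 17, 6, 5, 16, 9, 10, 7, 12, 13, 8, 15, 11, 0] =(0 14 8 16 11 7 5 17)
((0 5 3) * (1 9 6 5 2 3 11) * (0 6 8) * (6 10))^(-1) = (0 8 9 1 11 5 6 10 3 2) = [8, 11, 0, 2, 4, 6, 10, 7, 9, 1, 3, 5]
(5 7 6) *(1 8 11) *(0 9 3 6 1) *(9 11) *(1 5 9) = [11, 8, 2, 6, 4, 7, 9, 5, 1, 3, 10, 0] = (0 11)(1 8)(3 6 9)(5 7)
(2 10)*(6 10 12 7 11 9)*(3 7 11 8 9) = (2 12 11 3 7 8 9 6 10) = [0, 1, 12, 7, 4, 5, 10, 8, 9, 6, 2, 3, 11]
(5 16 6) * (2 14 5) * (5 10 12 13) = (2 14 10 12 13 5 16 6) = [0, 1, 14, 3, 4, 16, 2, 7, 8, 9, 12, 11, 13, 5, 10, 15, 6]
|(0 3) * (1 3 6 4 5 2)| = |(0 6 4 5 2 1 3)| = 7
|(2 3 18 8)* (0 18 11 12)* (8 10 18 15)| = |(0 15 8 2 3 11 12)(10 18)| = 14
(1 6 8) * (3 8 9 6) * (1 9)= (1 3 8 9 6)= [0, 3, 2, 8, 4, 5, 1, 7, 9, 6]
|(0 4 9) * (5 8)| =|(0 4 9)(5 8)| =6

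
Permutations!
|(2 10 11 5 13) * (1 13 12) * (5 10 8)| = 6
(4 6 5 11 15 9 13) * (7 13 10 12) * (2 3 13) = (2 3 13 4 6 5 11 15 9 10 12 7) = [0, 1, 3, 13, 6, 11, 5, 2, 8, 10, 12, 15, 7, 4, 14, 9]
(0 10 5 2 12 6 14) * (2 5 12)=(0 10 12 6 14)=[10, 1, 2, 3, 4, 5, 14, 7, 8, 9, 12, 11, 6, 13, 0]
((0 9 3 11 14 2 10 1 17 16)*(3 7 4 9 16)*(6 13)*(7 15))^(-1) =[16, 10, 14, 17, 7, 5, 13, 15, 8, 4, 2, 3, 12, 6, 11, 9, 0, 1] =(0 16)(1 10 2 14 11 3 17)(4 7 15 9)(6 13)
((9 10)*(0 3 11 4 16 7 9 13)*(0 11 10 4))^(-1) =(0 11 13 10 3)(4 9 7 16) =[11, 1, 2, 0, 9, 5, 6, 16, 8, 7, 3, 13, 12, 10, 14, 15, 4]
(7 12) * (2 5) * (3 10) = [0, 1, 5, 10, 4, 2, 6, 12, 8, 9, 3, 11, 7] = (2 5)(3 10)(7 12)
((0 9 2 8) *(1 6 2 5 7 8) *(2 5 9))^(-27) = (9)(0 2 1 6 5 7 8) = [2, 6, 1, 3, 4, 7, 5, 8, 0, 9]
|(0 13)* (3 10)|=|(0 13)(3 10)|=2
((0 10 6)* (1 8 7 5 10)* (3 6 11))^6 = (0 11 7)(1 3 5)(6 10 8) = [11, 3, 2, 5, 4, 1, 10, 0, 6, 9, 8, 7]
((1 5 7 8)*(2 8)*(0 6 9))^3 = (9)(1 2 5 8 7) = [0, 2, 5, 3, 4, 8, 6, 1, 7, 9]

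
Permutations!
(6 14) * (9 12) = (6 14)(9 12) = [0, 1, 2, 3, 4, 5, 14, 7, 8, 12, 10, 11, 9, 13, 6]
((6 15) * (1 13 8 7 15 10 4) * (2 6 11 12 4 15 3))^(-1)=(1 4 12 11 15 10 6 2 3 7 8 13)=[0, 4, 3, 7, 12, 5, 2, 8, 13, 9, 6, 15, 11, 1, 14, 10]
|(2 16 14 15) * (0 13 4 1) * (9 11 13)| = 12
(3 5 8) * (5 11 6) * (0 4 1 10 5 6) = [4, 10, 2, 11, 1, 8, 6, 7, 3, 9, 5, 0] = (0 4 1 10 5 8 3 11)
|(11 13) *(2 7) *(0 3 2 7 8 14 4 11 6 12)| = |(0 3 2 8 14 4 11 13 6 12)| = 10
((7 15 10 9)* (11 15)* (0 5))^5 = (15)(0 5) = [5, 1, 2, 3, 4, 0, 6, 7, 8, 9, 10, 11, 12, 13, 14, 15]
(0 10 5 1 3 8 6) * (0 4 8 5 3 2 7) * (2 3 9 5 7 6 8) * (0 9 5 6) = (0 10 5 1 3 7 9 6 4 2) = [10, 3, 0, 7, 2, 1, 4, 9, 8, 6, 5]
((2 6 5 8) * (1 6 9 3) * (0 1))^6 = (0 9 8 6)(1 3 2 5) = [9, 3, 5, 2, 4, 1, 0, 7, 6, 8]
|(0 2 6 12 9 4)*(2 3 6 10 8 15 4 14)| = 11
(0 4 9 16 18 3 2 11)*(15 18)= [4, 1, 11, 2, 9, 5, 6, 7, 8, 16, 10, 0, 12, 13, 14, 18, 15, 17, 3]= (0 4 9 16 15 18 3 2 11)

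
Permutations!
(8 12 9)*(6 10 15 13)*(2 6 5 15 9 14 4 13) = (2 6 10 9 8 12 14 4 13 5 15) = [0, 1, 6, 3, 13, 15, 10, 7, 12, 8, 9, 11, 14, 5, 4, 2]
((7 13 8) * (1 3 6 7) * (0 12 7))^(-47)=(0 12 7 13 8 1 3 6)=[12, 3, 2, 6, 4, 5, 0, 13, 1, 9, 10, 11, 7, 8]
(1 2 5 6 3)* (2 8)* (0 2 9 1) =(0 2 5 6 3)(1 8 9) =[2, 8, 5, 0, 4, 6, 3, 7, 9, 1]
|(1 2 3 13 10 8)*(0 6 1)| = |(0 6 1 2 3 13 10 8)| = 8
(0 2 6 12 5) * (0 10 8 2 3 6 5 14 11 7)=(0 3 6 12 14 11 7)(2 5 10 8)=[3, 1, 5, 6, 4, 10, 12, 0, 2, 9, 8, 7, 14, 13, 11]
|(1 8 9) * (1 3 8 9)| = |(1 9 3 8)| = 4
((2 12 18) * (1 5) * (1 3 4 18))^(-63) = (18) = [0, 1, 2, 3, 4, 5, 6, 7, 8, 9, 10, 11, 12, 13, 14, 15, 16, 17, 18]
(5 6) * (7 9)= (5 6)(7 9)= [0, 1, 2, 3, 4, 6, 5, 9, 8, 7]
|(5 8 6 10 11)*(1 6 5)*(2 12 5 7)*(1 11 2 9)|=9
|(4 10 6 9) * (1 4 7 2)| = 7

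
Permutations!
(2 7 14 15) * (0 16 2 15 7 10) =[16, 1, 10, 3, 4, 5, 6, 14, 8, 9, 0, 11, 12, 13, 7, 15, 2] =(0 16 2 10)(7 14)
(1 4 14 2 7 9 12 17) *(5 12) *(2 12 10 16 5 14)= (1 4 2 7 9 14 12 17)(5 10 16)= [0, 4, 7, 3, 2, 10, 6, 9, 8, 14, 16, 11, 17, 13, 12, 15, 5, 1]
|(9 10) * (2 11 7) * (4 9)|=3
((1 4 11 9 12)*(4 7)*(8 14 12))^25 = (1 7 4 11 9 8 14 12) = [0, 7, 2, 3, 11, 5, 6, 4, 14, 8, 10, 9, 1, 13, 12]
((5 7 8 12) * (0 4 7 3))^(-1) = [3, 1, 2, 5, 0, 12, 6, 4, 7, 9, 10, 11, 8] = (0 3 5 12 8 7 4)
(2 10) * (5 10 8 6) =(2 8 6 5 10) =[0, 1, 8, 3, 4, 10, 5, 7, 6, 9, 2]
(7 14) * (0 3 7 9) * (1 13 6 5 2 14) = [3, 13, 14, 7, 4, 2, 5, 1, 8, 0, 10, 11, 12, 6, 9] = (0 3 7 1 13 6 5 2 14 9)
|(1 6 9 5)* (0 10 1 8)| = |(0 10 1 6 9 5 8)| = 7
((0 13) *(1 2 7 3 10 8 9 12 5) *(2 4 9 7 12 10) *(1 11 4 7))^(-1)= (0 13)(1 8 10 9 4 11 5 12 2 3 7)= [13, 8, 3, 7, 11, 12, 6, 1, 10, 4, 9, 5, 2, 0]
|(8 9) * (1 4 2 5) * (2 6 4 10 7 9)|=14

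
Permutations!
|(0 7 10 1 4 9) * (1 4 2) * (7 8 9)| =|(0 8 9)(1 2)(4 7 10)| =6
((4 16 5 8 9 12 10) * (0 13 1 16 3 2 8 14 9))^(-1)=(0 8 2 3 4 10 12 9 14 5 16 1 13)=[8, 13, 3, 4, 10, 16, 6, 7, 2, 14, 12, 11, 9, 0, 5, 15, 1]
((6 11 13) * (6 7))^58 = (6 13)(7 11) = [0, 1, 2, 3, 4, 5, 13, 11, 8, 9, 10, 7, 12, 6]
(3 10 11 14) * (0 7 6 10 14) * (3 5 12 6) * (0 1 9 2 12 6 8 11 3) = (0 7)(1 9 2 12 8 11)(3 14 5 6 10) = [7, 9, 12, 14, 4, 6, 10, 0, 11, 2, 3, 1, 8, 13, 5]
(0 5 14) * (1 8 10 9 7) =(0 5 14)(1 8 10 9 7) =[5, 8, 2, 3, 4, 14, 6, 1, 10, 7, 9, 11, 12, 13, 0]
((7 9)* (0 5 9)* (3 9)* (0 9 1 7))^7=(0 5 3 1 7 9)=[5, 7, 2, 1, 4, 3, 6, 9, 8, 0]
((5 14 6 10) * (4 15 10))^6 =[0, 1, 2, 3, 4, 5, 6, 7, 8, 9, 10, 11, 12, 13, 14, 15] =(15)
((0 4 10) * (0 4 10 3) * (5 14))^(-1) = (0 3 4 10)(5 14) = [3, 1, 2, 4, 10, 14, 6, 7, 8, 9, 0, 11, 12, 13, 5]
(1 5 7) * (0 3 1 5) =(0 3 1)(5 7) =[3, 0, 2, 1, 4, 7, 6, 5]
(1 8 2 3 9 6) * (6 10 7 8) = [0, 6, 3, 9, 4, 5, 1, 8, 2, 10, 7] = (1 6)(2 3 9 10 7 8)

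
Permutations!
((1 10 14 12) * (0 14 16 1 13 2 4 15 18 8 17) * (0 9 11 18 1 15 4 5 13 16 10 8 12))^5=(0 14)(1 18 8 12 17 16 9 15 11)(2 13 5)=[14, 18, 13, 3, 4, 2, 6, 7, 12, 15, 10, 1, 17, 5, 0, 11, 9, 16, 8]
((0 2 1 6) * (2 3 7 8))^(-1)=(0 6 1 2 8 7 3)=[6, 2, 8, 0, 4, 5, 1, 3, 7]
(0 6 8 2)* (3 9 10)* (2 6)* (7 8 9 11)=[2, 1, 0, 11, 4, 5, 9, 8, 6, 10, 3, 7]=(0 2)(3 11 7 8 6 9 10)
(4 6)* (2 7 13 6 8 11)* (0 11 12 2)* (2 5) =(0 11)(2 7 13 6 4 8 12 5) =[11, 1, 7, 3, 8, 2, 4, 13, 12, 9, 10, 0, 5, 6]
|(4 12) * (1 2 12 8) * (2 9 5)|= 7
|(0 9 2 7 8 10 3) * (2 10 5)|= 4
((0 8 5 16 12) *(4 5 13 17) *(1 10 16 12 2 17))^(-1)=[12, 13, 16, 3, 17, 4, 6, 7, 0, 9, 1, 11, 5, 8, 14, 15, 10, 2]=(0 12 5 4 17 2 16 10 1 13 8)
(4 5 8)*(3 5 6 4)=(3 5 8)(4 6)=[0, 1, 2, 5, 6, 8, 4, 7, 3]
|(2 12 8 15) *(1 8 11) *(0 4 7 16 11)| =|(0 4 7 16 11 1 8 15 2 12)| =10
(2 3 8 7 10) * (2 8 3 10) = (2 10 8 7) = [0, 1, 10, 3, 4, 5, 6, 2, 7, 9, 8]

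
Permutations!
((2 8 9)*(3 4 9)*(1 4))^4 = (1 8 9)(2 4 3) = [0, 8, 4, 2, 3, 5, 6, 7, 9, 1]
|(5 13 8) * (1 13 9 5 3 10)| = |(1 13 8 3 10)(5 9)| = 10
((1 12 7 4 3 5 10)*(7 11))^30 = [0, 5, 2, 7, 11, 4, 6, 12, 8, 9, 3, 1, 10] = (1 5 4 11)(3 7 12 10)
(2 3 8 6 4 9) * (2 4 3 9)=(2 9 4)(3 8 6)=[0, 1, 9, 8, 2, 5, 3, 7, 6, 4]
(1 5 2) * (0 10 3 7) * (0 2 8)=[10, 5, 1, 7, 4, 8, 6, 2, 0, 9, 3]=(0 10 3 7 2 1 5 8)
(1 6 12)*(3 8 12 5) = [0, 6, 2, 8, 4, 3, 5, 7, 12, 9, 10, 11, 1] = (1 6 5 3 8 12)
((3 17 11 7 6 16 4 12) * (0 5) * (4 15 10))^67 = (0 5)(3 10 6 17 4 16 11 12 15 7) = [5, 1, 2, 10, 16, 0, 17, 3, 8, 9, 6, 12, 15, 13, 14, 7, 11, 4]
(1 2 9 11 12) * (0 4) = (0 4)(1 2 9 11 12) = [4, 2, 9, 3, 0, 5, 6, 7, 8, 11, 10, 12, 1]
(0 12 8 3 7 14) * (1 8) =(0 12 1 8 3 7 14) =[12, 8, 2, 7, 4, 5, 6, 14, 3, 9, 10, 11, 1, 13, 0]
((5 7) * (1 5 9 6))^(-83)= (1 7 6 5 9)= [0, 7, 2, 3, 4, 9, 5, 6, 8, 1]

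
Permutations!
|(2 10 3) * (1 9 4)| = 3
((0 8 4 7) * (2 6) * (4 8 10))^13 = (0 10 4 7)(2 6) = [10, 1, 6, 3, 7, 5, 2, 0, 8, 9, 4]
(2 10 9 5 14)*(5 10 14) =(2 14)(9 10) =[0, 1, 14, 3, 4, 5, 6, 7, 8, 10, 9, 11, 12, 13, 2]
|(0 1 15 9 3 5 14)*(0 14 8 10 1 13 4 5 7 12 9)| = |(0 13 4 5 8 10 1 15)(3 7 12 9)| = 8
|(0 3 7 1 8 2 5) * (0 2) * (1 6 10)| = 14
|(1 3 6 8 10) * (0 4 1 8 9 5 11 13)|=|(0 4 1 3 6 9 5 11 13)(8 10)|=18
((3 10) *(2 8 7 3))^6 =(2 8 7 3 10) =[0, 1, 8, 10, 4, 5, 6, 3, 7, 9, 2]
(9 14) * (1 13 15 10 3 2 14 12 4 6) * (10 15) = (15)(1 13 10 3 2 14 9 12 4 6) = [0, 13, 14, 2, 6, 5, 1, 7, 8, 12, 3, 11, 4, 10, 9, 15]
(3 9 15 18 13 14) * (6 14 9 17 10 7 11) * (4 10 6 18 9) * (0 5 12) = (0 5 12)(3 17 6 14)(4 10 7 11 18 13)(9 15) = [5, 1, 2, 17, 10, 12, 14, 11, 8, 15, 7, 18, 0, 4, 3, 9, 16, 6, 13]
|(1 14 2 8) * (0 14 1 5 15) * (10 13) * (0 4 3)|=|(0 14 2 8 5 15 4 3)(10 13)|=8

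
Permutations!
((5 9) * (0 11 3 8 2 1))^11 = (0 1 2 8 3 11)(5 9) = [1, 2, 8, 11, 4, 9, 6, 7, 3, 5, 10, 0]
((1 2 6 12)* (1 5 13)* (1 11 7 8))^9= (13)= [0, 1, 2, 3, 4, 5, 6, 7, 8, 9, 10, 11, 12, 13]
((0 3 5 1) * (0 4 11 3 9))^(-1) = (0 9)(1 5 3 11 4) = [9, 5, 2, 11, 1, 3, 6, 7, 8, 0, 10, 4]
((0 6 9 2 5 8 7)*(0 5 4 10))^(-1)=[10, 1, 9, 3, 2, 7, 0, 8, 5, 6, 4]=(0 10 4 2 9 6)(5 7 8)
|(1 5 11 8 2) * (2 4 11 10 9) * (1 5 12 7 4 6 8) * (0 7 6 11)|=|(0 7 4)(1 12 6 8 11)(2 5 10 9)|=60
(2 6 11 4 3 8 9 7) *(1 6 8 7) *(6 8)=(1 8 9)(2 6 11 4 3 7)=[0, 8, 6, 7, 3, 5, 11, 2, 9, 1, 10, 4]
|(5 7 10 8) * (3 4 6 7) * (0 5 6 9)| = |(0 5 3 4 9)(6 7 10 8)| = 20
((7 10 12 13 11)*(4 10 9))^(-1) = (4 9 7 11 13 12 10) = [0, 1, 2, 3, 9, 5, 6, 11, 8, 7, 4, 13, 10, 12]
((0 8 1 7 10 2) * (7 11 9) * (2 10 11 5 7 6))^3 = (0 5 9)(1 11 2)(6 8 7) = [5, 11, 1, 3, 4, 9, 8, 6, 7, 0, 10, 2]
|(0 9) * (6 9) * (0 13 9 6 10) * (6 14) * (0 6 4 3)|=6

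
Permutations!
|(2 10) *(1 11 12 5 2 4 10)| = 10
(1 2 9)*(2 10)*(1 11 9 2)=(1 10)(9 11)=[0, 10, 2, 3, 4, 5, 6, 7, 8, 11, 1, 9]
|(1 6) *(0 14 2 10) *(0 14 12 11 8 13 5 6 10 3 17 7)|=14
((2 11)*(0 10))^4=(11)=[0, 1, 2, 3, 4, 5, 6, 7, 8, 9, 10, 11]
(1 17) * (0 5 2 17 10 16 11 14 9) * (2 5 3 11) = (0 3 11 14 9)(1 10 16 2 17) = [3, 10, 17, 11, 4, 5, 6, 7, 8, 0, 16, 14, 12, 13, 9, 15, 2, 1]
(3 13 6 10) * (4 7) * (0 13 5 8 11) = (0 13 6 10 3 5 8 11)(4 7) = [13, 1, 2, 5, 7, 8, 10, 4, 11, 9, 3, 0, 12, 6]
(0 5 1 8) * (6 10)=(0 5 1 8)(6 10)=[5, 8, 2, 3, 4, 1, 10, 7, 0, 9, 6]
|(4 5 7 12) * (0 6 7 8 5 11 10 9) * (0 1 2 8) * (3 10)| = |(0 6 7 12 4 11 3 10 9 1 2 8 5)| = 13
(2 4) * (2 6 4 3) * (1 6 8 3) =[0, 6, 1, 2, 8, 5, 4, 7, 3] =(1 6 4 8 3 2)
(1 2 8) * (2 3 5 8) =(1 3 5 8) =[0, 3, 2, 5, 4, 8, 6, 7, 1]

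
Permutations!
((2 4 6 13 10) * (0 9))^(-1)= [9, 1, 10, 3, 2, 5, 4, 7, 8, 0, 13, 11, 12, 6]= (0 9)(2 10 13 6 4)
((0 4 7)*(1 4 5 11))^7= (0 5 11 1 4 7)= [5, 4, 2, 3, 7, 11, 6, 0, 8, 9, 10, 1]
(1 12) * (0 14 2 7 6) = (0 14 2 7 6)(1 12) = [14, 12, 7, 3, 4, 5, 0, 6, 8, 9, 10, 11, 1, 13, 2]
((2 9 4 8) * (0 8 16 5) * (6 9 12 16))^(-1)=(0 5 16 12 2 8)(4 9 6)=[5, 1, 8, 3, 9, 16, 4, 7, 0, 6, 10, 11, 2, 13, 14, 15, 12]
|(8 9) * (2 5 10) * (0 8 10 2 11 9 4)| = |(0 8 4)(2 5)(9 10 11)| = 6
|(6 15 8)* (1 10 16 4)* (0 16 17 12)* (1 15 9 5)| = |(0 16 4 15 8 6 9 5 1 10 17 12)| = 12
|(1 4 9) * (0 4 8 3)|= 6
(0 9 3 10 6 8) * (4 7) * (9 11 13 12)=(0 11 13 12 9 3 10 6 8)(4 7)=[11, 1, 2, 10, 7, 5, 8, 4, 0, 3, 6, 13, 9, 12]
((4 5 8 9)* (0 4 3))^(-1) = (0 3 9 8 5 4) = [3, 1, 2, 9, 0, 4, 6, 7, 5, 8]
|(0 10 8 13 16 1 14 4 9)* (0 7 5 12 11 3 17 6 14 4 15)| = |(0 10 8 13 16 1 4 9 7 5 12 11 3 17 6 14 15)| = 17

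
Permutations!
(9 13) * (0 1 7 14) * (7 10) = (0 1 10 7 14)(9 13) = [1, 10, 2, 3, 4, 5, 6, 14, 8, 13, 7, 11, 12, 9, 0]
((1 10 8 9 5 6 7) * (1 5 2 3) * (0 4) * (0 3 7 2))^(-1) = [9, 3, 6, 4, 0, 7, 5, 2, 10, 8, 1] = (0 9 8 10 1 3 4)(2 6 5 7)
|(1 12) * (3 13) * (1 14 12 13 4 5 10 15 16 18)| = |(1 13 3 4 5 10 15 16 18)(12 14)| = 18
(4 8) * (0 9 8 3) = (0 9 8 4 3) = [9, 1, 2, 0, 3, 5, 6, 7, 4, 8]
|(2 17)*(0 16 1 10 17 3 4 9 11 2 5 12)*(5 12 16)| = 35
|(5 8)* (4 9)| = |(4 9)(5 8)| = 2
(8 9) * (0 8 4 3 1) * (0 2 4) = (0 8 9)(1 2 4 3) = [8, 2, 4, 1, 3, 5, 6, 7, 9, 0]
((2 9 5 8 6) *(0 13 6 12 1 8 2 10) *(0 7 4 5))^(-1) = (0 9 2 5 4 7 10 6 13)(1 12 8) = [9, 12, 5, 3, 7, 4, 13, 10, 1, 2, 6, 11, 8, 0]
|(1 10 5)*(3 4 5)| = |(1 10 3 4 5)| = 5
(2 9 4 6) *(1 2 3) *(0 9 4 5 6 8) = (0 9 5 6 3 1 2 4 8) = [9, 2, 4, 1, 8, 6, 3, 7, 0, 5]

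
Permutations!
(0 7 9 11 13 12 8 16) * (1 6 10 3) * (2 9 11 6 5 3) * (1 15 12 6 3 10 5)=(0 7 11 13 6 5 10 2 9 3 15 12 8 16)=[7, 1, 9, 15, 4, 10, 5, 11, 16, 3, 2, 13, 8, 6, 14, 12, 0]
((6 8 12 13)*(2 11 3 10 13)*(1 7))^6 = (2 8 13 3)(6 10 11 12) = [0, 1, 8, 2, 4, 5, 10, 7, 13, 9, 11, 12, 6, 3]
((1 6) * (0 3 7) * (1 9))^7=(0 3 7)(1 6 9)=[3, 6, 2, 7, 4, 5, 9, 0, 8, 1]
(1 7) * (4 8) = (1 7)(4 8) = [0, 7, 2, 3, 8, 5, 6, 1, 4]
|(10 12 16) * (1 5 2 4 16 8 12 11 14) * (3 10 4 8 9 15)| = |(1 5 2 8 12 9 15 3 10 11 14)(4 16)| = 22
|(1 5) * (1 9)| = |(1 5 9)| = 3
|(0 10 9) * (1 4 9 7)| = 6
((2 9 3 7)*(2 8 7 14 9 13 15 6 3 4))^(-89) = (2 4 9 14 3 6 15 13)(7 8) = [0, 1, 4, 6, 9, 5, 15, 8, 7, 14, 10, 11, 12, 2, 3, 13]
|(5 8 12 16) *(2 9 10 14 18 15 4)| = |(2 9 10 14 18 15 4)(5 8 12 16)| = 28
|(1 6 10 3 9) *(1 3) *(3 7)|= 3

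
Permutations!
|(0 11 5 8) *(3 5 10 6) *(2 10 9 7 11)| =21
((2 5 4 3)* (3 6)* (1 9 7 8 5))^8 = [0, 2, 3, 6, 5, 8, 4, 9, 7, 1] = (1 2 3 6 4 5 8 7 9)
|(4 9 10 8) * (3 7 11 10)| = 7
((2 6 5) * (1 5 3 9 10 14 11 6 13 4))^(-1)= (1 4 13 2 5)(3 6 11 14 10 9)= [0, 4, 5, 6, 13, 1, 11, 7, 8, 3, 9, 14, 12, 2, 10]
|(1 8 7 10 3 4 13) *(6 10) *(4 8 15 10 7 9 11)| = |(1 15 10 3 8 9 11 4 13)(6 7)| = 18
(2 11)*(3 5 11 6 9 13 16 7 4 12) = (2 6 9 13 16 7 4 12 3 5 11) = [0, 1, 6, 5, 12, 11, 9, 4, 8, 13, 10, 2, 3, 16, 14, 15, 7]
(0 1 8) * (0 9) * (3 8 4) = (0 1 4 3 8 9) = [1, 4, 2, 8, 3, 5, 6, 7, 9, 0]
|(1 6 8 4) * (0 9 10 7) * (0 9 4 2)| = |(0 4 1 6 8 2)(7 9 10)| = 6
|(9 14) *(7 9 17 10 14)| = 6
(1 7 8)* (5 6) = (1 7 8)(5 6) = [0, 7, 2, 3, 4, 6, 5, 8, 1]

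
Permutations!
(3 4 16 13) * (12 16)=(3 4 12 16 13)=[0, 1, 2, 4, 12, 5, 6, 7, 8, 9, 10, 11, 16, 3, 14, 15, 13]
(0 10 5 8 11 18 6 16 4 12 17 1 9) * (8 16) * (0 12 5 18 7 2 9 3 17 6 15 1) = (0 10 18 15 1 3 17)(2 9 12 6 8 11 7)(4 5 16) = [10, 3, 9, 17, 5, 16, 8, 2, 11, 12, 18, 7, 6, 13, 14, 1, 4, 0, 15]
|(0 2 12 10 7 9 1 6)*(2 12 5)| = 14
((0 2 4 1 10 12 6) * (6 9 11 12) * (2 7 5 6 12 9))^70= (12)(0 5)(6 7)= [5, 1, 2, 3, 4, 0, 7, 6, 8, 9, 10, 11, 12]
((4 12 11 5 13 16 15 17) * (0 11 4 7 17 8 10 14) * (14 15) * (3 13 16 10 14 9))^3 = (0 16 13 8 11 9 10 14 5 3 15)(4 12)(7 17) = [16, 1, 2, 15, 12, 3, 6, 17, 11, 10, 14, 9, 4, 8, 5, 0, 13, 7]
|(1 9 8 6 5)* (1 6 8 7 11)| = |(1 9 7 11)(5 6)| = 4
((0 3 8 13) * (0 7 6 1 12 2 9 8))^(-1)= (0 3)(1 6 7 13 8 9 2 12)= [3, 6, 12, 0, 4, 5, 7, 13, 9, 2, 10, 11, 1, 8]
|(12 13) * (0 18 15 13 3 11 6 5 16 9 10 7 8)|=|(0 18 15 13 12 3 11 6 5 16 9 10 7 8)|=14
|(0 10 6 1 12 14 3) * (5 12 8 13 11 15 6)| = 6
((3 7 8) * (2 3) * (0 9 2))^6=(9)=[0, 1, 2, 3, 4, 5, 6, 7, 8, 9]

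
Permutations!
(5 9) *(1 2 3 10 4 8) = (1 2 3 10 4 8)(5 9) = [0, 2, 3, 10, 8, 9, 6, 7, 1, 5, 4]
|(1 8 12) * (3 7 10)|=3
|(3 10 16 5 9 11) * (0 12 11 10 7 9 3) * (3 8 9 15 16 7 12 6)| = |(0 6 3 12 11)(5 8 9 10 7 15 16)| = 35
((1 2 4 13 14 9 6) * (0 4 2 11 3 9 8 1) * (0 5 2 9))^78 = (0 11 8 13)(1 14 4 3)(2 6)(5 9) = [11, 14, 6, 1, 3, 9, 2, 7, 13, 5, 10, 8, 12, 0, 4]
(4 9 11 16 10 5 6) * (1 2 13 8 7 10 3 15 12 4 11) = [0, 2, 13, 15, 9, 6, 11, 10, 7, 1, 5, 16, 4, 8, 14, 12, 3] = (1 2 13 8 7 10 5 6 11 16 3 15 12 4 9)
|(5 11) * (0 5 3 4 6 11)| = 4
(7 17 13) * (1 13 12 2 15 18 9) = (1 13 7 17 12 2 15 18 9) = [0, 13, 15, 3, 4, 5, 6, 17, 8, 1, 10, 11, 2, 7, 14, 18, 16, 12, 9]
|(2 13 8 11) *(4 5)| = |(2 13 8 11)(4 5)| = 4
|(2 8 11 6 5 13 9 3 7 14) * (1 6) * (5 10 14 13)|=28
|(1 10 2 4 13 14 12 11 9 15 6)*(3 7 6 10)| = 36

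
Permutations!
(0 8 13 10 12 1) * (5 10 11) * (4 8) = (0 4 8 13 11 5 10 12 1) = [4, 0, 2, 3, 8, 10, 6, 7, 13, 9, 12, 5, 1, 11]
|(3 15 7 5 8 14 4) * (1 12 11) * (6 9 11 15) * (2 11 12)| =30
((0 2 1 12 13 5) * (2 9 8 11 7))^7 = [12, 11, 8, 3, 4, 1, 6, 9, 5, 13, 10, 0, 7, 2] = (0 12 7 9 13 2 8 5 1 11)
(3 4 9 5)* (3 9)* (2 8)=(2 8)(3 4)(5 9)=[0, 1, 8, 4, 3, 9, 6, 7, 2, 5]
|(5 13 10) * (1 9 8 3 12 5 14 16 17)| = 11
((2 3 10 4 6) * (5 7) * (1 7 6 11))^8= (1 11 4 10 3 2 6 5 7)= [0, 11, 6, 2, 10, 7, 5, 1, 8, 9, 3, 4]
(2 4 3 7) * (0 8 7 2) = (0 8 7)(2 4 3) = [8, 1, 4, 2, 3, 5, 6, 0, 7]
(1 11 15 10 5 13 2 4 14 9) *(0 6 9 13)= (0 6 9 1 11 15 10 5)(2 4 14 13)= [6, 11, 4, 3, 14, 0, 9, 7, 8, 1, 5, 15, 12, 2, 13, 10]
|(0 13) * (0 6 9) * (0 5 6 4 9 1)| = |(0 13 4 9 5 6 1)| = 7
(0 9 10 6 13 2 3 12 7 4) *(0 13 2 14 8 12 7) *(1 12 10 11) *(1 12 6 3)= (0 9 11 12)(1 6 2)(3 7 4 13 14 8 10)= [9, 6, 1, 7, 13, 5, 2, 4, 10, 11, 3, 12, 0, 14, 8]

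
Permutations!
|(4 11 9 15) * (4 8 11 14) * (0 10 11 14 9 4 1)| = |(0 10 11 4 9 15 8 14 1)| = 9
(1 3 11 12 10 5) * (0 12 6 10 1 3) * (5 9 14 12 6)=(0 6 10 9 14 12 1)(3 11 5)=[6, 0, 2, 11, 4, 3, 10, 7, 8, 14, 9, 5, 1, 13, 12]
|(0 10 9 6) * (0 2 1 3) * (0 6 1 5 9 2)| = |(0 10 2 5 9 1 3 6)| = 8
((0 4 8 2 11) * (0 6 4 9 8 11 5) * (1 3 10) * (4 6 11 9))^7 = (11)(0 4 9 8 2 5)(1 3 10) = [4, 3, 5, 10, 9, 0, 6, 7, 2, 8, 1, 11]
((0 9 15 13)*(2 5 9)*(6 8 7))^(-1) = (0 13 15 9 5 2)(6 7 8) = [13, 1, 0, 3, 4, 2, 7, 8, 6, 5, 10, 11, 12, 15, 14, 9]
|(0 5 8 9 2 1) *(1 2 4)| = 6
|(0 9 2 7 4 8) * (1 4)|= |(0 9 2 7 1 4 8)|= 7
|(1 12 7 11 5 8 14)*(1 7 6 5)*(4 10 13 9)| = 8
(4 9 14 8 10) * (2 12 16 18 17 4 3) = (2 12 16 18 17 4 9 14 8 10 3) = [0, 1, 12, 2, 9, 5, 6, 7, 10, 14, 3, 11, 16, 13, 8, 15, 18, 4, 17]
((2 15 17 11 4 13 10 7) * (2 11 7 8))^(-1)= [0, 1, 8, 3, 11, 5, 6, 17, 10, 9, 13, 7, 12, 4, 14, 2, 16, 15]= (2 8 10 13 4 11 7 17 15)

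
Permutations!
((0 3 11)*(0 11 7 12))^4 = (12) = [0, 1, 2, 3, 4, 5, 6, 7, 8, 9, 10, 11, 12]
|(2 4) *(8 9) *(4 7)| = 6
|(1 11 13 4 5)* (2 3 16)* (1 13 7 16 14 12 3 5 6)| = 9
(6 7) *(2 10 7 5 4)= (2 10 7 6 5 4)= [0, 1, 10, 3, 2, 4, 5, 6, 8, 9, 7]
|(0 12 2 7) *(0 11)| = |(0 12 2 7 11)| = 5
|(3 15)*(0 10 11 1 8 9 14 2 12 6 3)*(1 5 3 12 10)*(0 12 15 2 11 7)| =|(0 1 8 9 14 11 5 3 2 10 7)(6 15 12)| =33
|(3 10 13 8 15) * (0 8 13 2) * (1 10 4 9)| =|(0 8 15 3 4 9 1 10 2)| =9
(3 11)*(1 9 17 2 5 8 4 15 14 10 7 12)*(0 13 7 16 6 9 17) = (0 13 7 12 1 17 2 5 8 4 15 14 10 16 6 9)(3 11) = [13, 17, 5, 11, 15, 8, 9, 12, 4, 0, 16, 3, 1, 7, 10, 14, 6, 2]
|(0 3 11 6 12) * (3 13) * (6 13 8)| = 12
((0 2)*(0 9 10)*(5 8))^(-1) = (0 10 9 2)(5 8) = [10, 1, 0, 3, 4, 8, 6, 7, 5, 2, 9]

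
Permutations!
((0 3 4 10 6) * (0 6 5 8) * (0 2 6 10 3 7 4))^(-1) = (0 3 4 7)(2 8 5 10 6) = [3, 1, 8, 4, 7, 10, 2, 0, 5, 9, 6]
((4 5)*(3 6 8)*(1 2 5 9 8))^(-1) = (1 6 3 8 9 4 5 2) = [0, 6, 1, 8, 5, 2, 3, 7, 9, 4]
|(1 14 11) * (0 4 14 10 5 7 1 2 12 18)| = 28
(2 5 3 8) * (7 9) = [0, 1, 5, 8, 4, 3, 6, 9, 2, 7] = (2 5 3 8)(7 9)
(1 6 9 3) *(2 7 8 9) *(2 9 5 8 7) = (1 6 9 3)(5 8) = [0, 6, 2, 1, 4, 8, 9, 7, 5, 3]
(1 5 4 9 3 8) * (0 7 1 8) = [7, 5, 2, 0, 9, 4, 6, 1, 8, 3] = (0 7 1 5 4 9 3)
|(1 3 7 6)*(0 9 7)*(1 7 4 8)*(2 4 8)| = |(0 9 8 1 3)(2 4)(6 7)| = 10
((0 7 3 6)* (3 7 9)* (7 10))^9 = (0 9 3 6)(7 10) = [9, 1, 2, 6, 4, 5, 0, 10, 8, 3, 7]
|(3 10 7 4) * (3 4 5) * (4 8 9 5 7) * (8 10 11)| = 10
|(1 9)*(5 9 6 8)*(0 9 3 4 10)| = 9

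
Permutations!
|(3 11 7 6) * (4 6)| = 5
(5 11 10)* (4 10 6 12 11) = (4 10 5)(6 12 11) = [0, 1, 2, 3, 10, 4, 12, 7, 8, 9, 5, 6, 11]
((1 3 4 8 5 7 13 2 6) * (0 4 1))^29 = (0 13 8 6 7 4 2 5)(1 3) = [13, 3, 5, 1, 2, 0, 7, 4, 6, 9, 10, 11, 12, 8]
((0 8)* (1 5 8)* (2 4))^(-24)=(8)=[0, 1, 2, 3, 4, 5, 6, 7, 8]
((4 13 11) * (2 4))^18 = (2 13)(4 11) = [0, 1, 13, 3, 11, 5, 6, 7, 8, 9, 10, 4, 12, 2]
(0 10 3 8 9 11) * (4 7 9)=(0 10 3 8 4 7 9 11)=[10, 1, 2, 8, 7, 5, 6, 9, 4, 11, 3, 0]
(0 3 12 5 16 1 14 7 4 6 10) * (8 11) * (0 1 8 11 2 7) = [3, 14, 7, 12, 6, 16, 10, 4, 2, 9, 1, 11, 5, 13, 0, 15, 8] = (0 3 12 5 16 8 2 7 4 6 10 1 14)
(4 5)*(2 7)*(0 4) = [4, 1, 7, 3, 5, 0, 6, 2] = (0 4 5)(2 7)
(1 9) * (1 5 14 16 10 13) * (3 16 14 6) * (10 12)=(1 9 5 6 3 16 12 10 13)=[0, 9, 2, 16, 4, 6, 3, 7, 8, 5, 13, 11, 10, 1, 14, 15, 12]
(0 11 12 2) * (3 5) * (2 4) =(0 11 12 4 2)(3 5) =[11, 1, 0, 5, 2, 3, 6, 7, 8, 9, 10, 12, 4]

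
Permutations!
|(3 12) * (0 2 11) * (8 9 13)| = |(0 2 11)(3 12)(8 9 13)| = 6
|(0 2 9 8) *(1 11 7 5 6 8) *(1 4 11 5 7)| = |(0 2 9 4 11 1 5 6 8)| = 9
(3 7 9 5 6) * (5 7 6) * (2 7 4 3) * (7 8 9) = (2 8 9 4 3 6) = [0, 1, 8, 6, 3, 5, 2, 7, 9, 4]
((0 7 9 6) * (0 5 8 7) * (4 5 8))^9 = [0, 1, 2, 3, 5, 4, 8, 9, 7, 6] = (4 5)(6 8 7 9)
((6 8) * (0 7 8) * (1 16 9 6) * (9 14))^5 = (0 14 8 6 16 7 9 1) = [14, 0, 2, 3, 4, 5, 16, 9, 6, 1, 10, 11, 12, 13, 8, 15, 7]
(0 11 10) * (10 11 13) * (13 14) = [14, 1, 2, 3, 4, 5, 6, 7, 8, 9, 0, 11, 12, 10, 13] = (0 14 13 10)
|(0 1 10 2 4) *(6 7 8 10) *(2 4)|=|(0 1 6 7 8 10 4)|=7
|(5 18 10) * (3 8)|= |(3 8)(5 18 10)|= 6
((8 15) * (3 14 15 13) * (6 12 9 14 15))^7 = (3 13 8 15)(6 14 9 12) = [0, 1, 2, 13, 4, 5, 14, 7, 15, 12, 10, 11, 6, 8, 9, 3]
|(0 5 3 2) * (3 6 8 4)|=|(0 5 6 8 4 3 2)|=7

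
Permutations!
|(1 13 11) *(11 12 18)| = |(1 13 12 18 11)| = 5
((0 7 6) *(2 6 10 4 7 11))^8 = [0, 1, 2, 3, 10, 5, 6, 4, 8, 9, 7, 11] = (11)(4 10 7)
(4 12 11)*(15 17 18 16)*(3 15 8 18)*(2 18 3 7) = [0, 1, 18, 15, 12, 5, 6, 2, 3, 9, 10, 4, 11, 13, 14, 17, 8, 7, 16] = (2 18 16 8 3 15 17 7)(4 12 11)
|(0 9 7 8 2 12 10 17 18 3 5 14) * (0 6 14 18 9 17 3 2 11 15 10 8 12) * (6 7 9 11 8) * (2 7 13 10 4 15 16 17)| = |(0 2)(3 5 18 7 12 6 14 13 10)(4 15)(11 16 17)| = 18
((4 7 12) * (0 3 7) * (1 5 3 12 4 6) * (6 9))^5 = (0 5 12 3 9 7 6 4 1) = [5, 0, 2, 9, 1, 12, 4, 6, 8, 7, 10, 11, 3]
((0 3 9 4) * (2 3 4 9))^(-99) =(9)(0 4)(2 3) =[4, 1, 3, 2, 0, 5, 6, 7, 8, 9]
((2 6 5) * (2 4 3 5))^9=[0, 1, 6, 3, 4, 5, 2]=(2 6)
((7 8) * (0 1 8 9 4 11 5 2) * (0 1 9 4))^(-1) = (0 9)(1 2 5 11 4 7 8) = [9, 2, 5, 3, 7, 11, 6, 8, 1, 0, 10, 4]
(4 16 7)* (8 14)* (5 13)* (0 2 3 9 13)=[2, 1, 3, 9, 16, 0, 6, 4, 14, 13, 10, 11, 12, 5, 8, 15, 7]=(0 2 3 9 13 5)(4 16 7)(8 14)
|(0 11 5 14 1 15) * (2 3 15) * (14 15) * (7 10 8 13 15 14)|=|(0 11 5 14 1 2 3 7 10 8 13 15)|=12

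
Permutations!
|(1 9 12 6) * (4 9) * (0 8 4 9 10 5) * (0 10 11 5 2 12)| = |(0 8 4 11 5 10 2 12 6 1 9)| = 11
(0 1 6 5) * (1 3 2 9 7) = (0 3 2 9 7 1 6 5) = [3, 6, 9, 2, 4, 0, 5, 1, 8, 7]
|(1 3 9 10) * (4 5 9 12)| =|(1 3 12 4 5 9 10)| =7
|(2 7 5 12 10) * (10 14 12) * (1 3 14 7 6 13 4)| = 11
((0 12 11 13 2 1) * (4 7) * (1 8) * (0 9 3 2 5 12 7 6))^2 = (0 4)(1 3 8 9 2)(5 11)(6 7)(12 13) = [4, 3, 1, 8, 0, 11, 7, 6, 9, 2, 10, 5, 13, 12]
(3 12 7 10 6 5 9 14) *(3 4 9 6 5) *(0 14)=(0 14 4 9)(3 12 7 10 5 6)=[14, 1, 2, 12, 9, 6, 3, 10, 8, 0, 5, 11, 7, 13, 4]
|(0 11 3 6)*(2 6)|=5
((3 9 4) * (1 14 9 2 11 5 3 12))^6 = [0, 14, 5, 11, 12, 2, 6, 7, 8, 4, 10, 3, 1, 13, 9] = (1 14 9 4 12)(2 5)(3 11)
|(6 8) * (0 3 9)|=6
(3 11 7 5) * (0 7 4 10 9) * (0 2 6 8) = (0 7 5 3 11 4 10 9 2 6 8) = [7, 1, 6, 11, 10, 3, 8, 5, 0, 2, 9, 4]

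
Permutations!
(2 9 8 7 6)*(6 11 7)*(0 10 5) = (0 10 5)(2 9 8 6)(7 11) = [10, 1, 9, 3, 4, 0, 2, 11, 6, 8, 5, 7]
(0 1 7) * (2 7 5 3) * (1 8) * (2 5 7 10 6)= [8, 7, 10, 5, 4, 3, 2, 0, 1, 9, 6]= (0 8 1 7)(2 10 6)(3 5)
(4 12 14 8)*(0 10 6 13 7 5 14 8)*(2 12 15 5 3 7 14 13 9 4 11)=(0 10 6 9 4 15 5 13 14)(2 12 8 11)(3 7)=[10, 1, 12, 7, 15, 13, 9, 3, 11, 4, 6, 2, 8, 14, 0, 5]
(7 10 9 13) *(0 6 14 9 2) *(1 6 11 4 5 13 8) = (0 11 4 5 13 7 10 2)(1 6 14 9 8) = [11, 6, 0, 3, 5, 13, 14, 10, 1, 8, 2, 4, 12, 7, 9]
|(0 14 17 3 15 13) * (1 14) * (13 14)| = |(0 1 13)(3 15 14 17)| = 12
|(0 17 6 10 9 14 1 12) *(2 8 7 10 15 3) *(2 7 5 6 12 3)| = |(0 17 12)(1 3 7 10 9 14)(2 8 5 6 15)| = 30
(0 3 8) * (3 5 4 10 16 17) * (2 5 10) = (0 10 16 17 3 8)(2 5 4) = [10, 1, 5, 8, 2, 4, 6, 7, 0, 9, 16, 11, 12, 13, 14, 15, 17, 3]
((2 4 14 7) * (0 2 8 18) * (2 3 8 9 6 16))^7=[18, 1, 2, 0, 4, 5, 6, 7, 3, 9, 10, 11, 12, 13, 14, 15, 16, 17, 8]=(0 18 8 3)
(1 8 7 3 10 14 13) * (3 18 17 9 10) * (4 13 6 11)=[0, 8, 2, 3, 13, 5, 11, 18, 7, 10, 14, 4, 12, 1, 6, 15, 16, 9, 17]=(1 8 7 18 17 9 10 14 6 11 4 13)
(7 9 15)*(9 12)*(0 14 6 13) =(0 14 6 13)(7 12 9 15) =[14, 1, 2, 3, 4, 5, 13, 12, 8, 15, 10, 11, 9, 0, 6, 7]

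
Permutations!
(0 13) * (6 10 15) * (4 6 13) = (0 4 6 10 15 13) = [4, 1, 2, 3, 6, 5, 10, 7, 8, 9, 15, 11, 12, 0, 14, 13]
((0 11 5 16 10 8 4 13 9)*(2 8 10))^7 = [13, 1, 5, 3, 2, 0, 6, 7, 16, 4, 10, 9, 12, 8, 14, 15, 11] = (0 13 8 16 11 9 4 2 5)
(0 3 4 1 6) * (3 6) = (0 6)(1 3 4) = [6, 3, 2, 4, 1, 5, 0]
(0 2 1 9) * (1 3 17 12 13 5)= (0 2 3 17 12 13 5 1 9)= [2, 9, 3, 17, 4, 1, 6, 7, 8, 0, 10, 11, 13, 5, 14, 15, 16, 12]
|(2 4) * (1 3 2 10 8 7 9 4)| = 15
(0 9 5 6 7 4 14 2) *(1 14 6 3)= (0 9 5 3 1 14 2)(4 6 7)= [9, 14, 0, 1, 6, 3, 7, 4, 8, 5, 10, 11, 12, 13, 2]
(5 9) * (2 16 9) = (2 16 9 5) = [0, 1, 16, 3, 4, 2, 6, 7, 8, 5, 10, 11, 12, 13, 14, 15, 9]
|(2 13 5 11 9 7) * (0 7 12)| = 8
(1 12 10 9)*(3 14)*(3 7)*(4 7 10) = (1 12 4 7 3 14 10 9) = [0, 12, 2, 14, 7, 5, 6, 3, 8, 1, 9, 11, 4, 13, 10]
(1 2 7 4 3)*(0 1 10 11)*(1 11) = (0 11)(1 2 7 4 3 10) = [11, 2, 7, 10, 3, 5, 6, 4, 8, 9, 1, 0]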